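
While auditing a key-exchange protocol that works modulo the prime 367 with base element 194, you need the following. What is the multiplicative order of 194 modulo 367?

Since 194 ∈ (Z/367Z)^×, its order divides φ(367) = 367 − 1 = 366 = 2 · 3 · 61.
Divisors of 366: 1, 2, 3, 6, 61, 122, 183, 366.
Check 194^d mod 367 for each divisor in increasing order:
194^1 ≡ 194 (mod 367)
194^2 ≡ 202 (mod 367)
194^3 ≡ 286 (mod 367)
194^6 ≡ 322 (mod 367)
194^61 ≡ 84 (mod 367)
194^122 ≡ 83 (mod 367)
194^183 ≡ 366 (mod 367)
194^366 ≡ 1 (mod 367) ✓
Therefore the multiplicative order of 194 modulo 367 is 366.

366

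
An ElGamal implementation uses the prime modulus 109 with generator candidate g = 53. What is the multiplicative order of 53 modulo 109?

108

Since 53 ∈ (Z/109Z)^×, its order divides φ(109) = 109 − 1 = 108 = 2^2 · 3^3.
Divisors of 108: 1, 2, 3, 4, 6, 9, 12, 18, 27, 36, 54, 108.
Test each divisor d:
53^1 ≡ 53 (mod 109)
53^2 ≡ 84 (mod 109)
53^3 ≡ 92 (mod 109)
53^4 ≡ 80 (mod 109)
53^6 ≡ 71 (mod 109)
53^9 ≡ 101 (mod 109)
53^12 ≡ 27 (mod 109)
53^18 ≡ 64 (mod 109)
53^27 ≡ 33 (mod 109)
53^36 ≡ 63 (mod 109)
53^54 ≡ 108 (mod 109)
53^108 ≡ 1 (mod 109) ✓
Therefore the multiplicative order of 53 modulo 109 is 108.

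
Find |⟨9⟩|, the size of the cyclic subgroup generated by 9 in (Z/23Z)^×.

11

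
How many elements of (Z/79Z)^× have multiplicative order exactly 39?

φ(79) = 79 − 1 = 78 = 2 · 3 · 13.
Since (Z/79Z)^× is cyclic of order 78, the number of elements of order d is φ(d) when d | 78 and 0 otherwise.
39 = 3 · 13 divides 78, and φ(39) = 24.

24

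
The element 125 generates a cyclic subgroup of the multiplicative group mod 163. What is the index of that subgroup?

9

By Lagrange's theorem, ord_163(125) divides φ(163) = 163 − 1 = 162 = 2 · 3^4.
Divisors of 162: 1, 2, 3, 6, 9, 18, 27, 54, 81, 162.
Compute 125^d (mod 163) for the divisors d until we hit 1:
125^1 ≡ 125
125^2 ≡ 140
125^3 ≡ 59
125^6 ≡ 58
125^9 ≡ 162
125^18 ≡ 1
So ord_163(125) = 18, hence |⟨125⟩| = 18.
[(Z/163Z)^× : ⟨125⟩] = 162/18 = 9.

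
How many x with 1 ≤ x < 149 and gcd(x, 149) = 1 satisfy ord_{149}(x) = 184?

φ(149) = 149 − 1 = 148 = 2^2 · 37.
In a cyclic group of order 148, there are φ(d) elements of order d for each divisor d of 148, and zero for non-divisors.
Since 184 ∤ 148, the count is 0.

0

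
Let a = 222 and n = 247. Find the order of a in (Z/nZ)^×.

18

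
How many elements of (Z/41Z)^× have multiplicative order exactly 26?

0

φ(41) = 41 − 1 = 40 = 2^3 · 5.
In a cyclic group of order 40, there are φ(d) elements of order d for each divisor d of 40, and zero for non-divisors.
Since 26 ∤ 40, the count is 0.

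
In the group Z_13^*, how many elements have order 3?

2

φ(13) = 13 − 1 = 12 = 2^2 · 3.
(Z/13Z)^× is cyclic (|G| = 12); a cyclic group of order m has exactly φ(d) elements of each order d | m, and none otherwise.
3 | 12, and φ(3) = 3 − 1 = 2.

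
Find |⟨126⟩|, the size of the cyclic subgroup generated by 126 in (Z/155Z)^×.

5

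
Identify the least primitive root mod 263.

5

φ(263) = 263 − 1 = 262 = 2 · 131.
g is a primitive root iff g^(262/q) ≢ 1 (mod 263) for each prime q ∈ {2, 131}.
g = 2: 2^131 ≡ 1 — hits 1, so not a primitive root.
g = 3: 3^131 ≡ 1 — hits 1, so not a primitive root.
g = 4: 4^131 ≡ 1 — hits 1, so not a primitive root.
g = 5: 5^131 ≡ 262; 5^2 ≡ 25 — none is 1, so 5 is a primitive root.
The smallest primitive root modulo 263 is 5.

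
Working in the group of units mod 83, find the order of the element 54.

82

ord(54) | φ(83) = 83 − 1 = 82 = 2 · 41.
Divisors of 82: 1, 2, 41, 82.
Check 54^d mod 83 for each divisor in increasing order:
54^1 ≡ 54 (mod 83)
54^2 ≡ 11 (mod 83)
54^41 ≡ 82 (mod 83)
54^82 ≡ 1 (mod 83) ✓
Hence ord(54) = 82.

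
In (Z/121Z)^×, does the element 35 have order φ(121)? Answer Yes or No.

Yes

φ(121) = φ(11^2) = 11·(11−1) = 110 = 2 · 5 · 11.
An element g generates (Z/121Z)^× iff g^(110/q) ≢ 1 (mod 121) for each prime q ∈ {2, 5, 11}.
35^55 ≡ 120 (mod 121)  [q = 2: ≢ 1 ✓]
35^22 ≡ 81 (mod 121)  [q = 5: ≢ 1 ✓]
35^10 ≡ 100 (mod 121)  [q = 11: ≢ 1 ✓]
Every test exponent gives a nontrivial residue, hence 35 generates the full group.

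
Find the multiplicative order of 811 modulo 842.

210

By Lagrange's theorem, ord_842(811) divides φ(842) = φ(2)·φ(421) = 1·420 = 420 = 2^2 · 3 · 5 · 7.
Divisors of 420: 1, 2, 3, 4, 5, 6, 7, 10, 12, 14, 15, 20, 21, 28, 30, 35, 42, 60, 70, 84, 105, 140, 210, 420.
Evaluate successive powers at the divisors of 420:
811^1 ≡ 811 (mod 842)
811^2 ≡ 119 (mod 842)
811^3 ≡ 521 (mod 842)
811^4 ≡ 689 (mod 842)
811^5 ≡ 533 (mod 842)
811^6 ≡ 317 (mod 842)
811^7 ≡ 277 (mod 842)
811^10 ≡ 335 (mod 842)
811^12 ≡ 291 (mod 842)
811^14 ≡ 107 (mod 842)
811^15 ≡ 51 (mod 842)
811^20 ≡ 239 (mod 842)
811^21 ≡ 169 (mod 842)
811^28 ≡ 503 (mod 842)
811^30 ≡ 75 (mod 842)
811^35 ≡ 401 (mod 842)
811^42 ≡ 775 (mod 842)
811^60 ≡ 573 (mod 842)
811^70 ≡ 821 (mod 842)
811^84 ≡ 279 (mod 842)
811^105 ≡ 841 (mod 842)
811^140 ≡ 441 (mod 842)
811^210 ≡ 1 (mod 842) ✓
So ord_842(811) = 210.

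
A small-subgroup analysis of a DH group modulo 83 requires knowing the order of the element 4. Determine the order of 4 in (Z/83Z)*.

41

The order of 4 must divide φ(83) = 83 − 1 = 82 = 2 · 41.
Divisors of 82: 1, 2, 41, 82.
Check 4^d mod 83 for each divisor in increasing order:
4^1 ≡ 4
4^2 ≡ 16
4^41 ≡ 1
Therefore the multiplicative order of 4 modulo 83 is 41.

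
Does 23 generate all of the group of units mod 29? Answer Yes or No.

No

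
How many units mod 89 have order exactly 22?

10

φ(89) = 89 − 1 = 88 = 2^3 · 11.
In a cyclic group of order 88, there are φ(d) elements of order d for each divisor d of 88, and zero for non-divisors.
22 = 2 · 11 divides 88, and φ(22) = 10.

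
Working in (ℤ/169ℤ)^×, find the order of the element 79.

13

By Lagrange's theorem, ord_169(79) divides φ(169) = φ(13^2) = 13·(13−1) = 156 = 2^2 · 3 · 13.
Divisors of 156: 1, 2, 3, 4, 6, 12, 13, 26, 39, 52, 78, 156.
Test each divisor d:
79^1 ≡ 79 (mod 169)
79^2 ≡ 157 (mod 169)
79^3 ≡ 66 (mod 169)
79^4 ≡ 144 (mod 169)
79^6 ≡ 131 (mod 169)
79^12 ≡ 92 (mod 169)
79^13 ≡ 1 (mod 169) ✓
Therefore the multiplicative order of 79 modulo 169 is 13.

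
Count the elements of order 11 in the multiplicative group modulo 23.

10

φ(23) = 23 − 1 = 22 = 2 · 11.
Since (Z/23Z)^× is cyclic of order 22, the number of elements of order d is φ(d) when d | 22 and 0 otherwise.
11 | 22, and φ(11) = 11 − 1 = 10.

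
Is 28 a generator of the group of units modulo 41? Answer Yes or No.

Yes

φ(41) = 41 − 1 = 40 = 2^3 · 5.
28 is a primitive root mod 41 iff 28^(φ(41)/q) ≢ 1 for every prime q | φ(41), i.e. q ∈ {2, 5}.
28^20 ≡ 40 (mod 41)  [q = 2: ≢ 1 ✓]
28^8 ≡ 10 (mod 41)  [q = 5: ≢ 1 ✓]
None equal 1, so ord_41(28) = 40: 28 is a primitive root.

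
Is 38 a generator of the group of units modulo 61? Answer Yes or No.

No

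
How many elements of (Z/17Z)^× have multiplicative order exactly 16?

8

φ(17) = 17 − 1 = 16 = 2^4.
Since (Z/17Z)^× is cyclic of order 16, the number of elements of order d is φ(d) when d | 16 and 0 otherwise.
16 = 2^4 divides 16, and φ(16) = 8.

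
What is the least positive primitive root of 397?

φ(397) = 397 − 1 = 396 = 2^2 · 3^2 · 11.
Test candidates g = 2, 3, … against the prime factors q ∈ {2, 3, 11} of φ(397): g is a generator iff g^(396/q) ≢ 1 for every such q.
g = 2: 2^198 ≡ 396; 2^132 ≡ 1 — hits 1, so not a primitive root.
g = 3: 3^198 ≡ 1 — hits 1, so not a primitive root.
g = 4: 4^198 ≡ 1 — hits 1, so not a primitive root.
g = 5: 5^198 ≡ 396; 5^132 ≡ 362; 5^36 ≡ 290 — none is 1, so 5 is a primitive root.
Hence the least primitive root of 397 is 5.

5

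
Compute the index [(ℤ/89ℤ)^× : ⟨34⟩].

The order of 34 must divide φ(89) = 89 − 1 = 88 = 2^3 · 11.
Divisors of 88: 1, 2, 4, 8, 11, 22, 44, 88.
Test each divisor d:
34^1 ≡ 34 (mod 89)
34^2 ≡ 88 (mod 89)
34^4 ≡ 1 (mod 89) ✓
So ord_89(34) = 4, hence |⟨34⟩| = 4.
[(Z/89Z)^× : ⟨34⟩] = 88/4 = 22.

22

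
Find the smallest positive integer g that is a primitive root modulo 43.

φ(43) = 43 − 1 = 42 = 2 · 3 · 7.
g is a primitive root iff g^(42/q) ≢ 1 (mod 43) for each prime q ∈ {2, 3, 7}.
g = 2: 2^21 ≡ 42; 2^14 ≡ 1 — hits 1, so not a primitive root.
g = 3: 3^21 ≡ 42; 3^14 ≡ 36; 3^6 ≡ 41 — none is 1, so 3 is a primitive root.
Hence the least primitive root of 43 is 3.

3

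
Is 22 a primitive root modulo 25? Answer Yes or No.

φ(25) = φ(5^2) = 5·(5−1) = 20 = 2^2 · 5.
It suffices to check that the order of 22 is not a proper divisor of 20: compute 22^(20/q) for q ∈ {2, 5}.
22^10 ≡ 24 (mod 25)  [q = 2: ≢ 1 ✓]
22^4 ≡ 6 (mod 25)  [q = 5: ≢ 1 ✓]
All checks pass, so 22 has order 20 and is a primitive root modulo 25.

Yes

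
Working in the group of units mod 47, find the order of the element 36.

The order of 36 must divide φ(47) = 47 − 1 = 46 = 2 · 23.
Divisors of 46: 1, 2, 23, 46.
Test each divisor d:
36^1 ≡ 36 (mod 47)
36^2 ≡ 27 (mod 47)
36^23 ≡ 1 (mod 47) ✓
Hence ord(36) = 23.

23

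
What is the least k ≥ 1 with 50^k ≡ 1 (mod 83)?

ord(50) | φ(83) = 83 − 1 = 82 = 2 · 41.
Divisors of 82: 1, 2, 41, 82.
Evaluate successive powers at the divisors of 82:
50^1 ≡ 50 (mod 83)
50^2 ≡ 10 (mod 83)
50^41 ≡ 82 (mod 83)
50^82 ≡ 1 (mod 83) ✓
So ord_83(50) = 82.

82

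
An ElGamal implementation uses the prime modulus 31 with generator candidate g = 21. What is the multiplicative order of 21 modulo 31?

The order of 21 must divide φ(31) = 31 − 1 = 30 = 2 · 3 · 5.
Divisors of 30: 1, 2, 3, 5, 6, 10, 15, 30.
Check 21^d mod 31 for each divisor in increasing order:
21^1 ≡ 21
21^2 ≡ 7
21^3 ≡ 23
21^5 ≡ 6
21^6 ≡ 2
21^10 ≡ 5
21^15 ≡ 30
21^30 ≡ 1
So ord_31(21) = 30.

30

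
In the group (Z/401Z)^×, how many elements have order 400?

φ(401) = 401 − 1 = 400 = 2^4 · 5^2.
Since (Z/401Z)^× is cyclic of order 400, the number of elements of order d is φ(d) when d | 400 and 0 otherwise.
400 = 2^4 · 5^2 divides 400, and φ(400) = 160.

160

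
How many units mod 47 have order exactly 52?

φ(47) = 47 − 1 = 46 = 2 · 23.
Since (Z/47Z)^× is cyclic of order 46, the number of elements of order d is φ(d) when d | 46 and 0 otherwise.
52 does not divide 46, so no element of (Z/47Z)^× has order 52.

0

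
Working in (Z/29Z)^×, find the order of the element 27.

28

The order of 27 must divide φ(29) = 29 − 1 = 28 = 2^2 · 7.
Divisors of 28: 1, 2, 4, 7, 14, 28.
Check 27^d mod 29 for each divisor in increasing order:
27^1 ≡ 27 (mod 29)
27^2 ≡ 4 (mod 29)
27^4 ≡ 16 (mod 29)
27^7 ≡ 17 (mod 29)
27^14 ≡ 28 (mod 29)
27^28 ≡ 1 (mod 29) ✓
Hence ord(27) = 28.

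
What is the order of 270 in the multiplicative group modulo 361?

Since 270 ∈ (Z/361Z)^×, its order divides φ(361) = φ(19^2) = 19·(19−1) = 342 = 2 · 3^2 · 19.
Divisors of 342: 1, 2, 3, 6, 9, 18, 19, 38, 57, 114, 171, 342.
Compute 270^d (mod 361) for the divisors d until we hit 1:
270^1 ≡ 270 (mod 361)
270^2 ≡ 339 (mod 361)
270^3 ≡ 197 (mod 361)
270^6 ≡ 182 (mod 361)
270^9 ≡ 115 (mod 361)
270^18 ≡ 229 (mod 361)
270^19 ≡ 99 (mod 361)
270^38 ≡ 54 (mod 361)
270^57 ≡ 292 (mod 361)
270^114 ≡ 68 (mod 361)
270^171 ≡ 1 (mod 361) ✓
Therefore the multiplicative order of 270 modulo 361 is 171.

171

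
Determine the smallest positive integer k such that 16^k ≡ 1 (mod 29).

The order of 16 must divide φ(29) = 29 − 1 = 28 = 2^2 · 7.
Divisors of 28: 1, 2, 4, 7, 14, 28.
Test each divisor d:
16^1 ≡ 16
16^2 ≡ 24
16^4 ≡ 25
16^7 ≡ 1
Hence ord(16) = 7.

7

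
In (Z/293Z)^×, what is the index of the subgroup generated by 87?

2

The order of 87 must divide φ(293) = 293 − 1 = 292 = 2^2 · 73.
Divisors of 292: 1, 2, 4, 73, 146, 292.
Test each divisor d:
87^1 ≡ 87
87^2 ≡ 244
87^4 ≡ 57
87^73 ≡ 292
87^146 ≡ 1
The order of 87 is 146, so the subgroup it generates has 146 elements.
The index is φ(293) / ord(87) = 292 / 146 = 2.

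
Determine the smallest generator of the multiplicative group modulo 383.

φ(383) = 383 − 1 = 382 = 2 · 191.
Test candidates g = 2, 3, … against the prime factors q ∈ {2, 191} of φ(383): g is a generator iff g^(382/q) ≢ 1 for every such q.
g = 2: 2^191 ≡ 1 — hits 1, so not a primitive root.
g = 3: 3^191 ≡ 1 — hits 1, so not a primitive root.
g = 4: 4^191 ≡ 1 — hits 1, so not a primitive root.
g = 5: 5^191 ≡ 382; 5^2 ≡ 25 — none is 1, so 5 is a primitive root.
So 5 is the smallest generator of (Z/383Z)^×.

5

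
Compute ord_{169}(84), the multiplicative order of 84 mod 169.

156

By Lagrange's theorem, ord_169(84) divides φ(169) = φ(13^2) = 13·(13−1) = 156 = 2^2 · 3 · 13.
Divisors of 156: 1, 2, 3, 4, 6, 12, 13, 26, 39, 52, 78, 156.
Check 84^d mod 169 for each divisor in increasing order:
84^1 ≡ 84 (mod 169)
84^2 ≡ 127 (mod 169)
84^3 ≡ 21 (mod 169)
84^4 ≡ 74 (mod 169)
84^6 ≡ 103 (mod 169)
84^12 ≡ 131 (mod 169)
84^13 ≡ 19 (mod 169)
84^26 ≡ 23 (mod 169)
84^39 ≡ 99 (mod 169)
84^52 ≡ 22 (mod 169)
84^78 ≡ 168 (mod 169)
84^156 ≡ 1 (mod 169) ✓
Hence ord(84) = 156.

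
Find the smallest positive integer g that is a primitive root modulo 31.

3

φ(31) = 31 − 1 = 30 = 2 · 3 · 5.
g is a primitive root iff g^(30/q) ≢ 1 (mod 31) for each prime q ∈ {2, 3, 5}.
g = 2: 2^15 ≡ 1 — hits 1, so not a primitive root.
g = 3: 3^15 ≡ 30; 3^10 ≡ 25; 3^6 ≡ 16 — none is 1, so 3 is a primitive root.
So 3 is the smallest generator of (Z/31Z)^×.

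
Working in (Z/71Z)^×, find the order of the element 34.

14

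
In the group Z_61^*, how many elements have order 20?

φ(61) = 61 − 1 = 60 = 2^2 · 3 · 5.
Since (Z/61Z)^× is cyclic of order 60, the number of elements of order d is φ(d) when d | 60 and 0 otherwise.
20 = 2^2 · 5 divides 60, and φ(20) = 8.

8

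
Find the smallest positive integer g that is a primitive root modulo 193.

5

φ(193) = 193 − 1 = 192 = 2^6 · 3.
g is a primitive root iff g^(192/q) ≢ 1 (mod 193) for each prime q ∈ {2, 3}.
g = 2: 2^96 ≡ 1 — hits 1, so not a primitive root.
g = 3: 3^96 ≡ 1 — hits 1, so not a primitive root.
g = 4: 4^96 ≡ 1 — hits 1, so not a primitive root.
g = 5: 5^96 ≡ 192; 5^64 ≡ 84 — none is 1, so 5 is a primitive root.
The smallest primitive root modulo 193 is 5.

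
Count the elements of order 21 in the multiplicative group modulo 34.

0

φ(34) = φ(2)·φ(17) = 1·16 = 16 = 2^4.
In a cyclic group of order 16, there are φ(d) elements of order d for each divisor d of 16, and zero for non-divisors.
Since 21 ∤ 16, the count is 0.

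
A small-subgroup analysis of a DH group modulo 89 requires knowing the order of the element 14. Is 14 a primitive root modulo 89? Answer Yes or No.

Yes

φ(89) = 89 − 1 = 88 = 2^3 · 11.
It suffices to check that the order of 14 is not a proper divisor of 88: compute 14^(88/q) for q ∈ {2, 11}.
14^44 ≡ 88 (mod 89)  [q = 2: ≢ 1 ✓]
14^8 ≡ 45 (mod 89)  [q = 11: ≢ 1 ✓]
All checks pass, so 14 has order 88 and is a primitive root modulo 89.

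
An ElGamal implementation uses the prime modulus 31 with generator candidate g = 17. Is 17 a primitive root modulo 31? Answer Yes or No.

Yes

φ(31) = 31 − 1 = 30 = 2 · 3 · 5.
17 is a primitive root mod 31 iff 17^(φ(31)/q) ≢ 1 for every prime q | φ(31), i.e. q ∈ {2, 3, 5}.
17^15 ≡ 30 (mod 31)  [q = 2: ≢ 1 ✓]
17^10 ≡ 25 (mod 31)  [q = 3: ≢ 1 ✓]
17^6 ≡ 8 (mod 31)  [q = 5: ≢ 1 ✓]
Every test exponent gives a nontrivial residue, hence 17 generates the full group.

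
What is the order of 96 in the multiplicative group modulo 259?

36

By Lagrange's theorem, ord_259(96) divides φ(259) = φ(7·37) = (7−1)·(37−1) = 6·36 = 216 = 2^3 · 3^3.
Divisors of 216: 1, 2, 3, 4, 6, 8, 9, 12, 18, 24, 27, 36, 54, 72, 108, 216.
Compute 96^d (mod 259) for the divisors d until we hit 1:
96^1 ≡ 96 (mod 259)
96^2 ≡ 151 (mod 259)
96^3 ≡ 251 (mod 259)
96^4 ≡ 9 (mod 259)
96^6 ≡ 64 (mod 259)
96^8 ≡ 81 (mod 259)
96^9 ≡ 6 (mod 259)
96^12 ≡ 211 (mod 259)
96^18 ≡ 36 (mod 259)
96^24 ≡ 232 (mod 259)
96^27 ≡ 216 (mod 259)
96^36 ≡ 1 (mod 259) ✓
The smallest such exponent is 36, so the order of 96 is 36.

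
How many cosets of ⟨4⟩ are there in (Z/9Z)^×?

2

ord(4) | φ(9) = φ(3^2) = 3·(3−1) = 6 = 2 · 3.
Divisors of 6: 1, 2, 3, 6.
Evaluate successive powers at the divisors of 6:
4^1 ≡ 4 (mod 9)
4^2 ≡ 7 (mod 9)
4^3 ≡ 1 (mod 9) ✓
The order of 4 is 3, so the subgroup it generates has 3 elements.
Index = |(Z/9Z)^×| / |⟨4⟩| = 6 / 3 = 2.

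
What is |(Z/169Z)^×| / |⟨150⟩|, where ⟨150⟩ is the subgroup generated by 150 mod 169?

ord(150) | φ(169) = φ(13^2) = 13·(13−1) = 156 = 2^2 · 3 · 13.
Divisors of 156: 1, 2, 3, 4, 6, 12, 13, 26, 39, 52, 78, 156.
Test each divisor d:
150^1 ≡ 150 (mod 169)
150^2 ≡ 23 (mod 169)
150^3 ≡ 70 (mod 169)
150^4 ≡ 22 (mod 169)
150^6 ≡ 168 (mod 169)
150^12 ≡ 1 (mod 169) ✓
The order of 150 is 12, so the subgroup it generates has 12 elements.
The index is φ(169) / ord(150) = 156 / 12 = 13.

13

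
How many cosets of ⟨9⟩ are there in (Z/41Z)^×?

10

ord(9) | φ(41) = 41 − 1 = 40 = 2^3 · 5.
Divisors of 40: 1, 2, 4, 5, 8, 10, 20, 40.
Check 9^d mod 41 for each divisor in increasing order:
9^1 ≡ 9
9^2 ≡ 40
9^4 ≡ 1
Thus |⟨9⟩| = ord(9) = 4.
Index = |(Z/41Z)^×| / |⟨9⟩| = 40 / 4 = 10.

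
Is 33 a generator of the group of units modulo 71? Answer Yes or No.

φ(71) = 71 − 1 = 70 = 2 · 5 · 7.
33 is a primitive root mod 71 iff 33^(φ(71)/q) ≢ 1 for every prime q | φ(71), i.e. q ∈ {2, 5, 7}.
33^35 ≡ 70 (mod 71)  [q = 2: ≢ 1 ✓]
33^14 ≡ 5 (mod 71)  [q = 5: ≢ 1 ✓]
33^10 ≡ 45 (mod 71)  [q = 7: ≢ 1 ✓]
All checks pass, so 33 has order 70 and is a primitive root modulo 71.

Yes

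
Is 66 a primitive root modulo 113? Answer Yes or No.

Yes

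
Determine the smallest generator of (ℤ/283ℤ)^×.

3

φ(283) = 283 − 1 = 282 = 2 · 3 · 47.
Test candidates g = 2, 3, … against the prime factors q ∈ {2, 3, 47} of φ(283): g is a generator iff g^(282/q) ≢ 1 for every such q.
g = 2: 2^141 ≡ 282; 2^94 ≡ 1 — hits 1, so not a primitive root.
g = 3: 3^141 ≡ 282; 3^94 ≡ 238; 3^6 ≡ 163 — none is 1, so 3 is a primitive root.
So 3 is the smallest generator of (Z/283Z)^×.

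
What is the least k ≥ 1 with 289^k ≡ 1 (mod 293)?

ord(289) | φ(293) = 293 − 1 = 292 = 2^2 · 73.
Divisors of 292: 1, 2, 4, 73, 146, 292.
Compute 289^d (mod 293) for the divisors d until we hit 1:
289^1 ≡ 289 (mod 293)
289^2 ≡ 16 (mod 293)
289^4 ≡ 256 (mod 293)
289^73 ≡ 1 (mod 293) ✓
Therefore the multiplicative order of 289 modulo 293 is 73.

73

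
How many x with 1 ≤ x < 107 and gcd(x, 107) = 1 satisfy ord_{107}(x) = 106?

φ(107) = 107 − 1 = 106 = 2 · 53.
In a cyclic group of order 106, there are φ(d) elements of order d for each divisor d of 106, and zero for non-divisors.
106 = 2 · 53 divides 106, and φ(106) = 52.

52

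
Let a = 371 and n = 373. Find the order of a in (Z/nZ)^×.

372

By Lagrange's theorem, ord_373(371) divides φ(373) = 373 − 1 = 372 = 2^2 · 3 · 31.
Divisors of 372: 1, 2, 3, 4, 6, 12, 31, 62, 93, 124, 186, 372.
Evaluate successive powers at the divisors of 372:
371^1 ≡ 371
371^2 ≡ 4
371^3 ≡ 365
371^4 ≡ 16
371^6 ≡ 64
371^12 ≡ 366
371^31 ≡ 69
371^62 ≡ 285
371^93 ≡ 269
371^124 ≡ 284
371^186 ≡ 372
371^372 ≡ 1
So ord_373(371) = 372.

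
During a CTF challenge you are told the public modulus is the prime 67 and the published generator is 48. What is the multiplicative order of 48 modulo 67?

66

ord(48) | φ(67) = 67 − 1 = 66 = 2 · 3 · 11.
Divisors of 66: 1, 2, 3, 6, 11, 22, 33, 66.
Check 48^d mod 67 for each divisor in increasing order:
48^1 ≡ 48 (mod 67)
48^2 ≡ 26 (mod 67)
48^3 ≡ 42 (mod 67)
48^6 ≡ 22 (mod 67)
48^11 ≡ 38 (mod 67)
48^22 ≡ 37 (mod 67)
48^33 ≡ 66 (mod 67)
48^66 ≡ 1 (mod 67) ✓
Therefore the multiplicative order of 48 modulo 67 is 66.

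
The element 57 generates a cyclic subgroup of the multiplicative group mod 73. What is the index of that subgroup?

4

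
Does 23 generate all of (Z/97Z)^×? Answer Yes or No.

φ(97) = 97 − 1 = 96 = 2^5 · 3.
23 is a primitive root mod 97 iff 23^(φ(97)/q) ≢ 1 for every prime q | φ(97), i.e. q ∈ {2, 3}.
23^48 ≡ 96 (mod 97)  [q = 2: ≢ 1 ✓]
23^32 ≡ 61 (mod 97)  [q = 3: ≢ 1 ✓]
Every test exponent gives a nontrivial residue, hence 23 generates the full group.

Yes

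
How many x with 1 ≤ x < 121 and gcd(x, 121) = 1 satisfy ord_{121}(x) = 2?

φ(121) = φ(11^2) = 11·(11−1) = 110 = 2 · 5 · 11.
(Z/121Z)^× is cyclic (|G| = 110); a cyclic group of order m has exactly φ(d) elements of each order d | m, and none otherwise.
2 | 110, and φ(2) = 2 − 1 = 1.

1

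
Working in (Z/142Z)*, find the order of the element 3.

The order of 3 must divide φ(142) = φ(2)·φ(71) = 1·70 = 70 = 2 · 5 · 7.
Divisors of 70: 1, 2, 5, 7, 10, 14, 35, 70.
Evaluate successive powers at the divisors of 70:
3^1 ≡ 3 (mod 142)
3^2 ≡ 9 (mod 142)
3^5 ≡ 101 (mod 142)
3^7 ≡ 57 (mod 142)
3^10 ≡ 119 (mod 142)
3^14 ≡ 125 (mod 142)
3^35 ≡ 1 (mod 142) ✓
So ord_142(3) = 35.

35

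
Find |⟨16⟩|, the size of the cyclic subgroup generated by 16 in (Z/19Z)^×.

Since 16 ∈ (Z/19Z)^×, its order divides φ(19) = 19 − 1 = 18 = 2 · 3^2.
Divisors of 18: 1, 2, 3, 6, 9, 18.
Test each divisor d:
16^1 ≡ 16 (mod 19)
16^2 ≡ 9 (mod 19)
16^3 ≡ 11 (mod 19)
16^6 ≡ 7 (mod 19)
16^9 ≡ 1 (mod 19) ✓
Therefore the multiplicative order of 16 modulo 19 is 9.

9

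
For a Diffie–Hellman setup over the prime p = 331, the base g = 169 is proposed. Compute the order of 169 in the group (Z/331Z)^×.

ord(169) | φ(331) = 331 − 1 = 330 = 2 · 3 · 5 · 11.
Divisors of 330: 1, 2, 3, 5, 6, 10, 11, 15, 22, 30, 33, 55, 66, 110, 165, 330.
Test each divisor d:
169^1 ≡ 169
169^2 ≡ 95
169^3 ≡ 167
169^5 ≡ 308
169^6 ≡ 85
169^10 ≡ 198
169^11 ≡ 31
169^15 ≡ 80
169^22 ≡ 299
169^30 ≡ 111
169^33 ≡ 1
So ord_331(169) = 33.

33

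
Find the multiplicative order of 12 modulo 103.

102

The order of 12 must divide φ(103) = 103 − 1 = 102 = 2 · 3 · 17.
Divisors of 102: 1, 2, 3, 6, 17, 34, 51, 102.
Evaluate successive powers at the divisors of 102:
12^1 ≡ 12 (mod 103)
12^2 ≡ 41 (mod 103)
12^3 ≡ 80 (mod 103)
12^6 ≡ 14 (mod 103)
12^17 ≡ 57 (mod 103)
12^34 ≡ 56 (mod 103)
12^51 ≡ 102 (mod 103)
12^102 ≡ 1 (mod 103) ✓
Therefore the multiplicative order of 12 modulo 103 is 102.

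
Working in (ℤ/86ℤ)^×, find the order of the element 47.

By Lagrange's theorem, ord_86(47) divides φ(86) = φ(2)·φ(43) = 1·42 = 42 = 2 · 3 · 7.
Divisors of 42: 1, 2, 3, 6, 7, 14, 21, 42.
Compute 47^d (mod 86) for the divisors d until we hit 1:
47^1 ≡ 47 (mod 86)
47^2 ≡ 59 (mod 86)
47^3 ≡ 21 (mod 86)
47^6 ≡ 11 (mod 86)
47^7 ≡ 1 (mod 86) ✓
So ord_86(47) = 7.

7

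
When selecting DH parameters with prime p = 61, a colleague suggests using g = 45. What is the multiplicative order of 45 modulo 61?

Since 45 ∈ (Z/61Z)^×, its order divides φ(61) = 61 − 1 = 60 = 2^2 · 3 · 5.
Divisors of 60: 1, 2, 3, 4, 5, 6, 10, 12, 15, 20, 30, 60.
Test each divisor d:
45^1 ≡ 45
45^2 ≡ 12
45^3 ≡ 52
45^4 ≡ 22
45^5 ≡ 14
45^6 ≡ 20
45^10 ≡ 13
45^12 ≡ 34
45^15 ≡ 60
45^20 ≡ 47
45^30 ≡ 1
So ord_61(45) = 30.

30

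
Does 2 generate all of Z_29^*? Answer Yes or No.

Yes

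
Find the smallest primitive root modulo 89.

3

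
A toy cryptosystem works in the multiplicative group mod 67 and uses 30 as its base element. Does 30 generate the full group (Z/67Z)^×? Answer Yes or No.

No

φ(67) = 67 − 1 = 66 = 2 · 3 · 11.
It suffices to check that the order of 30 is not a proper divisor of 66: compute 30^(66/q) for q ∈ {2, 3, 11}.
30^33 ≡ 66 (mod 67)  [q = 2: ≢ 1 ✓]
30^22 ≡ 37 (mod 67)  [q = 3: ≢ 1 ✓]
30^6 ≡ 1 (mod 67)  [q = 11: ≡ 1 ✗]
The check at q = 11 fails, so 30 generates a proper subgroup.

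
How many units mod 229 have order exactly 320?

0

φ(229) = 229 − 1 = 228 = 2^2 · 3 · 19.
(Z/229Z)^× is cyclic (|G| = 228); a cyclic group of order m has exactly φ(d) elements of each order d | m, and none otherwise.
Here 228 is not a multiple of 320, so there are no elements of order 320.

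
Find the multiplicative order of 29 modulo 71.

35

ord(29) | φ(71) = 71 − 1 = 70 = 2 · 5 · 7.
Divisors of 70: 1, 2, 5, 7, 10, 14, 35, 70.
Test each divisor d:
29^1 ≡ 29 (mod 71)
29^2 ≡ 60 (mod 71)
29^5 ≡ 30 (mod 71)
29^7 ≡ 25 (mod 71)
29^10 ≡ 48 (mod 71)
29^14 ≡ 57 (mod 71)
29^35 ≡ 1 (mod 71) ✓
The smallest such exponent is 35, so the order of 29 is 35.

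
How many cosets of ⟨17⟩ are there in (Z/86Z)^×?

By Lagrange's theorem, ord_86(17) divides φ(86) = φ(2)·φ(43) = 1·42 = 42 = 2 · 3 · 7.
Divisors of 42: 1, 2, 3, 6, 7, 14, 21, 42.
Test each divisor d:
17^1 ≡ 17 (mod 86)
17^2 ≡ 31 (mod 86)
17^3 ≡ 11 (mod 86)
17^6 ≡ 35 (mod 86)
17^7 ≡ 79 (mod 86)
17^14 ≡ 49 (mod 86)
17^21 ≡ 1 (mod 86) ✓
The order of 17 is 21, so the subgroup it generates has 21 elements.
The index is φ(86) / ord(17) = 42 / 21 = 2.

2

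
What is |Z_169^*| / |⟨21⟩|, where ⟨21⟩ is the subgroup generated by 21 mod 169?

3

ord(21) | φ(169) = φ(13^2) = 13·(13−1) = 156 = 2^2 · 3 · 13.
Divisors of 156: 1, 2, 3, 4, 6, 12, 13, 26, 39, 52, 78, 156.
Compute 21^d (mod 169) for the divisors d until we hit 1:
21^1 ≡ 21 (mod 169)
21^2 ≡ 103 (mod 169)
21^3 ≡ 135 (mod 169)
21^4 ≡ 131 (mod 169)
21^6 ≡ 142 (mod 169)
21^12 ≡ 53 (mod 169)
21^13 ≡ 99 (mod 169)
21^26 ≡ 168 (mod 169)
21^39 ≡ 70 (mod 169)
21^52 ≡ 1 (mod 169) ✓
Thus |⟨21⟩| = ord(21) = 52.
Index = |(Z/169Z)^×| / |⟨21⟩| = 156 / 52 = 3.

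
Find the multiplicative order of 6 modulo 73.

36

Since 6 ∈ (Z/73Z)^×, its order divides φ(73) = 73 − 1 = 72 = 2^3 · 3^2.
Divisors of 72: 1, 2, 3, 4, 6, 8, 9, 12, 18, 24, 36, 72.
Evaluate successive powers at the divisors of 72:
6^1 ≡ 6
6^2 ≡ 36
6^3 ≡ 70
6^4 ≡ 55
6^6 ≡ 9
6^8 ≡ 32
6^9 ≡ 46
6^12 ≡ 8
6^18 ≡ 72
6^24 ≡ 64
6^36 ≡ 1
Hence ord(6) = 36.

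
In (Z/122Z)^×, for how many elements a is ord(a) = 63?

0

φ(122) = φ(2)·φ(61) = 1·60 = 60 = 2^2 · 3 · 5.
Since (Z/122Z)^× is cyclic of order 60, the number of elements of order d is φ(d) when d | 60 and 0 otherwise.
Since 63 ∤ 60, the count is 0.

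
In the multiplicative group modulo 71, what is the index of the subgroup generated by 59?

1

By Lagrange's theorem, ord_71(59) divides φ(71) = 71 − 1 = 70 = 2 · 5 · 7.
Divisors of 70: 1, 2, 5, 7, 10, 14, 35, 70.
Check 59^d mod 71 for each divisor in increasing order:
59^1 ≡ 59 (mod 71)
59^2 ≡ 2 (mod 71)
59^5 ≡ 23 (mod 71)
59^7 ≡ 46 (mod 71)
59^10 ≡ 32 (mod 71)
59^14 ≡ 57 (mod 71)
59^35 ≡ 70 (mod 71)
59^70 ≡ 1 (mod 71) ✓
So ord_71(59) = 70, hence |⟨59⟩| = 70.
[(Z/71Z)^× : ⟨59⟩] = 70/70 = 1.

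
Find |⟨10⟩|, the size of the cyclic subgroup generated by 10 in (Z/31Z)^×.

15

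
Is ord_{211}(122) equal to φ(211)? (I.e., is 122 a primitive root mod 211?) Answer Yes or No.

φ(211) = 211 − 1 = 210 = 2 · 3 · 5 · 7.
Test 122^(210/q) mod 211 for each prime factor q of 210:
122^105 ≡ 1 (mod 211)  [q = 2: ≡ 1 ✗]
122^70 ≡ 1 (mod 211)  [q = 3: ≡ 1 ✗]
122^42 ≡ 71 (mod 211)  [q = 5: ≢ 1 ✓]
122^30 ≡ 171 (mod 211)  [q = 7: ≢ 1 ✓]
The check at q = 2 fails, so 122 generates a proper subgroup.

No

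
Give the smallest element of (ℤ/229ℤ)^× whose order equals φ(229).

6

φ(229) = 229 − 1 = 228 = 2^2 · 3 · 19.
g is a primitive root iff g^(228/q) ≢ 1 (mod 229) for each prime q ∈ {2, 3, 19}.
g = 2: 2^114 ≡ 228; 2^76 ≡ 1 — hits 1, so not a primitive root.
g = 3: 3^114 ≡ 1 — hits 1, so not a primitive root.
g = 4: 4^114 ≡ 1 — hits 1, so not a primitive root.
g = 5: 5^114 ≡ 1 — hits 1, so not a primitive root.
g = 6: 6^114 ≡ 228; 6^76 ≡ 134; 6^12 ≡ 165 — none is 1, so 6 is a primitive root.
The smallest primitive root modulo 229 is 6.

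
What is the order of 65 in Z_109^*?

108

The order of 65 must divide φ(109) = 109 − 1 = 108 = 2^2 · 3^3.
Divisors of 108: 1, 2, 3, 4, 6, 9, 12, 18, 27, 36, 54, 108.
Test each divisor d:
65^1 ≡ 65 (mod 109)
65^2 ≡ 83 (mod 109)
65^3 ≡ 54 (mod 109)
65^4 ≡ 22 (mod 109)
65^6 ≡ 82 (mod 109)
65^9 ≡ 68 (mod 109)
65^12 ≡ 75 (mod 109)
65^18 ≡ 46 (mod 109)
65^27 ≡ 76 (mod 109)
65^36 ≡ 45 (mod 109)
65^54 ≡ 108 (mod 109)
65^108 ≡ 1 (mod 109) ✓
The smallest such exponent is 108, so the order of 65 is 108.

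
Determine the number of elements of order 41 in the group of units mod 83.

40

φ(83) = 83 − 1 = 82 = 2 · 41.
Since (Z/83Z)^× is cyclic of order 82, the number of elements of order d is φ(d) when d | 82 and 0 otherwise.
41 | 82, and φ(41) = 41 − 1 = 40.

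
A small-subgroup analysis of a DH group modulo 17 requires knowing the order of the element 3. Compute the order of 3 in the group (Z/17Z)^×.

The order of 3 must divide φ(17) = 17 − 1 = 16 = 2^4.
Divisors of 16: 1, 2, 4, 8, 16.
Check 3^d mod 17 for each divisor in increasing order:
3^1 ≡ 3
3^2 ≡ 9
3^4 ≡ 13
3^8 ≡ 16
3^16 ≡ 1
So ord_17(3) = 16.

16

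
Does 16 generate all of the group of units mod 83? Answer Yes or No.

No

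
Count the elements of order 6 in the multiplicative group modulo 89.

0

φ(89) = 89 − 1 = 88 = 2^3 · 11.
Since (Z/89Z)^× is cyclic of order 88, the number of elements of order d is φ(d) when d | 88 and 0 otherwise.
6 does not divide 88, so no element of (Z/89Z)^× has order 6.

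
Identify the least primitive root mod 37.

φ(37) = 37 − 1 = 36 = 2^2 · 3^2.
Test candidates g = 2, 3, … against the prime factors q ∈ {2, 3} of φ(37): g is a generator iff g^(36/q) ≢ 1 for every such q.
g = 2: 2^18 ≡ 36; 2^12 ≡ 26 — none is 1, so 2 is a primitive root.
The smallest primitive root modulo 37 is 2.

2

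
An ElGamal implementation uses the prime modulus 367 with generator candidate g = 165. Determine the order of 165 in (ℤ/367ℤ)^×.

ord(165) | φ(367) = 367 − 1 = 366 = 2 · 3 · 61.
Divisors of 366: 1, 2, 3, 6, 61, 122, 183, 366.
Check 165^d mod 367 for each divisor in increasing order:
165^1 ≡ 165
165^2 ≡ 67
165^3 ≡ 45
165^6 ≡ 190
165^61 ≡ 284
165^122 ≡ 283
165^183 ≡ 366
165^366 ≡ 1
Therefore the multiplicative order of 165 modulo 367 is 366.

366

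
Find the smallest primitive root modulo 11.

φ(11) = 11 − 1 = 10 = 2 · 5.
Test candidates g = 2, 3, … against the prime factors q ∈ {2, 5} of φ(11): g is a generator iff g^(10/q) ≢ 1 for every such q.
g = 2: 2^5 ≡ 10; 2^2 ≡ 4 — none is 1, so 2 is a primitive root.
The smallest primitive root modulo 11 is 2.

2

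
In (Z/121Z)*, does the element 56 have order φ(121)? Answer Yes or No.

No

φ(121) = φ(11^2) = 11·(11−1) = 110 = 2 · 5 · 11.
Test 56^(110/q) mod 121 for each prime factor q of 110:
56^55 ≡ 1 (mod 121)  [q = 2: ≡ 1 ✗]
56^22 ≡ 1 (mod 121)  [q = 5: ≡ 1 ✗]
56^10 ≡ 67 (mod 121)  [q = 11: ≢ 1 ✓]
56^55 ≡ 1 shows ord(56) | 55, strictly less than φ(121); not a primitive root.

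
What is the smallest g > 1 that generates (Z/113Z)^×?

3

φ(113) = 113 − 1 = 112 = 2^4 · 7.
g is a primitive root iff g^(112/q) ≢ 1 (mod 113) for each prime q ∈ {2, 7}.
g = 2: 2^56 ≡ 1 — hits 1, so not a primitive root.
g = 3: 3^56 ≡ 112; 3^16 ≡ 49 — none is 1, so 3 is a primitive root.
So 3 is the smallest generator of (Z/113Z)^×.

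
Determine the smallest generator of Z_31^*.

3

φ(31) = 31 − 1 = 30 = 2 · 3 · 5.
Test candidates g = 2, 3, … against the prime factors q ∈ {2, 3, 5} of φ(31): g is a generator iff g^(30/q) ≢ 1 for every such q.
g = 2: 2^15 ≡ 1 — hits 1, so not a primitive root.
g = 3: 3^15 ≡ 30; 3^10 ≡ 25; 3^6 ≡ 16 — none is 1, so 3 is a primitive root.
Hence the least primitive root of 31 is 3.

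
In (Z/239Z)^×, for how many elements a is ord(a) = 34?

φ(239) = 239 − 1 = 238 = 2 · 7 · 17.
Since (Z/239Z)^× is cyclic of order 238, the number of elements of order d is φ(d) when d | 238 and 0 otherwise.
34 = 2 · 17 divides 238, and φ(34) = 16.

16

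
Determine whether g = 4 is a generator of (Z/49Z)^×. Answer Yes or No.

No

φ(49) = φ(7^2) = 7·(7−1) = 42 = 2 · 3 · 7.
Test 4^(42/q) mod 49 for each prime factor q of 42:
4^21 ≡ 1 (mod 49)  [q = 2: ≡ 1 ✗]
4^14 ≡ 30 (mod 49)  [q = 3: ≢ 1 ✓]
4^6 ≡ 29 (mod 49)  [q = 7: ≢ 1 ✓]
The check at q = 2 fails, so 4 generates a proper subgroup.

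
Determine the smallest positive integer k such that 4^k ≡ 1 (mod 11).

The order of 4 must divide φ(11) = 11 − 1 = 10 = 2 · 5.
Divisors of 10: 1, 2, 5, 10.
Compute 4^d (mod 11) for the divisors d until we hit 1:
4^1 ≡ 4
4^2 ≡ 5
4^5 ≡ 1
Therefore the multiplicative order of 4 modulo 11 is 5.

5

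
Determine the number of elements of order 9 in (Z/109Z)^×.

6

φ(109) = 109 − 1 = 108 = 2^2 · 3^3.
(Z/109Z)^× is cyclic (|G| = 108); a cyclic group of order m has exactly φ(d) elements of each order d | m, and none otherwise.
9 = 3^2 divides 108, and φ(9) = 6.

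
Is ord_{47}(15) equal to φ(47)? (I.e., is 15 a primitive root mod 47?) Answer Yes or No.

Yes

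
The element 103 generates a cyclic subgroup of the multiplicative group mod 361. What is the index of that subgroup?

3

The order of 103 must divide φ(361) = φ(19^2) = 19·(19−1) = 342 = 2 · 3^2 · 19.
Divisors of 342: 1, 2, 3, 6, 9, 18, 19, 38, 57, 114, 171, 342.
Check 103^d mod 361 for each divisor in increasing order:
103^1 ≡ 103
103^2 ≡ 140
103^3 ≡ 341
103^6 ≡ 39
103^9 ≡ 303
103^18 ≡ 115
103^19 ≡ 293
103^38 ≡ 292
103^57 ≡ 360
103^114 ≡ 1
So ord_361(103) = 114, hence |⟨103⟩| = 114.
Index = |(Z/361Z)^×| / |⟨103⟩| = 342 / 114 = 3.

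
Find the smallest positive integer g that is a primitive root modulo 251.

φ(251) = 251 − 1 = 250 = 2 · 5^3.
g is a primitive root iff g^(250/q) ≢ 1 (mod 251) for each prime q ∈ {2, 5}.
g = 2: 2^125 ≡ 250; 2^50 ≡ 1 — hits 1, so not a primitive root.
g = 3: 3^125 ≡ 1 — hits 1, so not a primitive root.
g = 4: 4^125 ≡ 1 — hits 1, so not a primitive root.
g = 5: 5^125 ≡ 1 — hits 1, so not a primitive root.
g = 6: 6^125 ≡ 250; 6^50 ≡ 219 — none is 1, so 6 is a primitive root.
The smallest primitive root modulo 251 is 6.

6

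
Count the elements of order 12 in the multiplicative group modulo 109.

φ(109) = 109 − 1 = 108 = 2^2 · 3^3.
(Z/109Z)^× is cyclic (|G| = 108); a cyclic group of order m has exactly φ(d) elements of each order d | m, and none otherwise.
12 = 2^2 · 3 divides 108, and φ(12) = 4.

4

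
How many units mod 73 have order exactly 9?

φ(73) = 73 − 1 = 72 = 2^3 · 3^2.
Since (Z/73Z)^× is cyclic of order 72, the number of elements of order d is φ(d) when d | 72 and 0 otherwise.
9 = 3^2 divides 72, and φ(9) = 6.

6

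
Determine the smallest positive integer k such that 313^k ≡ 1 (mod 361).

171

ord(313) | φ(361) = φ(19^2) = 19·(19−1) = 342 = 2 · 3^2 · 19.
Divisors of 342: 1, 2, 3, 6, 9, 18, 19, 38, 57, 114, 171, 342.
Test each divisor d:
313^1 ≡ 313 (mod 361)
313^2 ≡ 138 (mod 361)
313^3 ≡ 235 (mod 361)
313^6 ≡ 353 (mod 361)
313^9 ≡ 286 (mod 361)
313^18 ≡ 210 (mod 361)
313^19 ≡ 28 (mod 361)
313^38 ≡ 62 (mod 361)
313^57 ≡ 292 (mod 361)
313^114 ≡ 68 (mod 361)
313^171 ≡ 1 (mod 361) ✓
Therefore the multiplicative order of 313 modulo 361 is 171.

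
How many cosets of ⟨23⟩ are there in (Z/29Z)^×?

4

The order of 23 must divide φ(29) = 29 − 1 = 28 = 2^2 · 7.
Divisors of 28: 1, 2, 4, 7, 14, 28.
Evaluate successive powers at the divisors of 28:
23^1 ≡ 23 (mod 29)
23^2 ≡ 7 (mod 29)
23^4 ≡ 20 (mod 29)
23^7 ≡ 1 (mod 29) ✓
Thus |⟨23⟩| = ord(23) = 7.
[(Z/29Z)^× : ⟨23⟩] = 28/7 = 4.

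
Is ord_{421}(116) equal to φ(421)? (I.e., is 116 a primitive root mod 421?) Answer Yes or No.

Yes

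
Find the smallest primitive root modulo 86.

φ(86) = φ(2)·φ(43) = 1·42 = 42 = 2 · 3 · 7.
Test candidates g = 2, 3, … against the prime factors q ∈ {2, 3, 7} of φ(86): g is a generator iff g^(42/q) ≢ 1 for every such q.
g = 2: gcd(2, 86) = 2 > 1, not a unit — skip.
g = 3: 3^21 ≡ 85; 3^14 ≡ 79; 3^6 ≡ 41 — none is 1, so 3 is a primitive root.
The smallest primitive root modulo 86 is 3.

3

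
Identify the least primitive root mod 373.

2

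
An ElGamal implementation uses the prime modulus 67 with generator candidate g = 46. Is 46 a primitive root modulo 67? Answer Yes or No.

Yes

φ(67) = 67 − 1 = 66 = 2 · 3 · 11.
It suffices to check that the order of 46 is not a proper divisor of 66: compute 46^(66/q) for q ∈ {2, 3, 11}.
46^33 ≡ 66 (mod 67)  [q = 2: ≢ 1 ✓]
46^22 ≡ 29 (mod 67)  [q = 3: ≢ 1 ✓]
46^6 ≡ 24 (mod 67)  [q = 11: ≢ 1 ✓]
All checks pass, so 46 has order 66 and is a primitive root modulo 67.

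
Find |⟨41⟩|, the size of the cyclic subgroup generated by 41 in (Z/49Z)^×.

14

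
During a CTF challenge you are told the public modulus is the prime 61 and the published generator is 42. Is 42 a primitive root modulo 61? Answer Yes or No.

φ(61) = 61 − 1 = 60 = 2^2 · 3 · 5.
It suffices to check that the order of 42 is not a proper divisor of 60: compute 42^(60/q) for q ∈ {2, 3, 5}.
42^30 ≡ 1 (mod 61)  [q = 2: ≡ 1 ✗]
42^20 ≡ 13 (mod 61)  [q = 3: ≢ 1 ✓]
42^12 ≡ 9 (mod 61)  [q = 5: ≢ 1 ✓]
42^30 ≡ 1 shows ord(42) | 30, strictly less than φ(61); not a primitive root.

No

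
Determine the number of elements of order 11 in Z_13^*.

0

φ(13) = 13 − 1 = 12 = 2^2 · 3.
In a cyclic group of order 12, there are φ(d) elements of order d for each divisor d of 12, and zero for non-divisors.
Here 12 is not a multiple of 11, so there are no elements of order 11.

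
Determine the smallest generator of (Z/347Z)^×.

2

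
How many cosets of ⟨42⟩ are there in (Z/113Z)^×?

7

The order of 42 must divide φ(113) = 113 − 1 = 112 = 2^4 · 7.
Divisors of 112: 1, 2, 4, 7, 8, 14, 16, 28, 56, 112.
Compute 42^d (mod 113) for the divisors d until we hit 1:
42^1 ≡ 42 (mod 113)
42^2 ≡ 69 (mod 113)
42^4 ≡ 15 (mod 113)
42^7 ≡ 78 (mod 113)
42^8 ≡ 112 (mod 113)
42^14 ≡ 95 (mod 113)
42^16 ≡ 1 (mod 113) ✓
Thus |⟨42⟩| = ord(42) = 16.
Index = |(Z/113Z)^×| / |⟨42⟩| = 112 / 16 = 7.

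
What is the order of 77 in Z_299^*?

22

ord(77) | φ(299) = φ(13·23) = (13−1)·(23−1) = 12·22 = 264 = 2^3 · 3 · 11.
Divisors of 264: 1, 2, 3, 4, 6, 8, 11, 12, 22, 24, 33, 44, 66, 88, 132, 264.
Compute 77^d (mod 299) for the divisors d until we hit 1:
77^1 ≡ 77 (mod 299)
77^2 ≡ 248 (mod 299)
77^3 ≡ 259 (mod 299)
77^4 ≡ 209 (mod 299)
77^6 ≡ 105 (mod 299)
77^8 ≡ 27 (mod 299)
77^11 ≡ 116 (mod 299)
77^12 ≡ 261 (mod 299)
77^22 ≡ 1 (mod 299) ✓
The smallest such exponent is 22, so the order of 77 is 22.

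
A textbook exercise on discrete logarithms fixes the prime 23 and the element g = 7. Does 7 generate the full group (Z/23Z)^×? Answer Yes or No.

φ(23) = 23 − 1 = 22 = 2 · 11.
It suffices to check that the order of 7 is not a proper divisor of 22: compute 7^(22/q) for q ∈ {2, 11}.
7^11 ≡ 22 (mod 23)  [q = 2: ≢ 1 ✓]
7^2 ≡ 3 (mod 23)  [q = 11: ≢ 1 ✓]
Every test exponent gives a nontrivial residue, hence 7 generates the full group.

Yes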